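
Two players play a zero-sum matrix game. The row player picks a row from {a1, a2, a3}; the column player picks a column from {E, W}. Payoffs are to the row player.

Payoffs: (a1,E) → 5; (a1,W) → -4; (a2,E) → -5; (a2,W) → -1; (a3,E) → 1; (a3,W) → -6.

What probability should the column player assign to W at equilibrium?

Row minima: a1 → -4, a2 → -5, a3 → -6; maximin = -4.
Column maxima: E → 5, W → -1; minimax = -1.
-4 ≠ -1, so there is no saddle point; optimal play is mixed.
a3 is strictly dominated by a1, so the row player never plays it.
On the remaining 2×2 (a1, a2 vs E, W):
Let the row player play a1 with probability p. Expected payoff against E: 5p + (-5)(1−p) = 10p − 5; against W: (-4)p + (-1)(1−p) = −3p − 1.
Setting these equal: 10p − 5 = −3p − 1 ⇒ 13p = 4 ⇒ p = 4/13, and the value is (10)·(4/13) − 5 = -25/13.
For the column player: with q = P(E), equating a1's and a2's payoffs gives 9q − 4 = −4q − 1 ⇒ q = 3/13.

10/13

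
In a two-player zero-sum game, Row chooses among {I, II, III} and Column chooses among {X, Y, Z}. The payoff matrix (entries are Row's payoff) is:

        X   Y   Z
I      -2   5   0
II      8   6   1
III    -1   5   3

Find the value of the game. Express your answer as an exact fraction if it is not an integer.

Row minima: I → -2, II → 1, III → -1; maximin = 1.
Column maxima: X → 8, Y → 6, Z → 3; minimax = 3.
1 ≠ 3, so there is no saddle point; optimal play is mixed.
I is strictly dominated by II, so Row never plays it.
Y is strictly dominated by Z (it gives Row strictly more in every row), so Column never plays it.
On the remaining 2×2 (II, III vs X, Z):
Let Row play II with probability p. Expected payoff against X: 8p + (-1)(1−p) = 9p − 1; against Z: 1p + 3(1−p) = −2p + 3.
Setting these equal: 9p − 1 = −2p + 3 ⇒ 11p = 4 ⇒ p = 4/11, and the value is (9)·(4/11) − 1 = 25/11.
For Column: with q = P(X), equating II's and III's payoffs gives 7q + 1 = −4q + 3 ⇒ q = 2/11.

25/11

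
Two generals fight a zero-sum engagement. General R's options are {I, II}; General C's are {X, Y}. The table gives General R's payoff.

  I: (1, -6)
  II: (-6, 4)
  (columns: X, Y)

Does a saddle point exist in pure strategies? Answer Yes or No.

No

Row minima: I → -6, II → -6; maximin = -6.
Column maxima: X → 1, Y → 4; minimax = 1.
-6 ≠ 1, so no pure-strategy equilibrium exists.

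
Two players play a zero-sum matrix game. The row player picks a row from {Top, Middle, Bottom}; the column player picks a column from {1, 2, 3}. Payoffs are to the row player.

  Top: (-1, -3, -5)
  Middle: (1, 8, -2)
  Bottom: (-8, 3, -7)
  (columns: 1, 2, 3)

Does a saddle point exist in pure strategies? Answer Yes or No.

Yes

Row minima: Top → -5, Middle → -2, Bottom → -8; maximin = -2.
Column maxima: 1 → 1, 2 → 8, 3 → -2; minimax = -2.
maximin = minimax = -2, so a saddle point exists.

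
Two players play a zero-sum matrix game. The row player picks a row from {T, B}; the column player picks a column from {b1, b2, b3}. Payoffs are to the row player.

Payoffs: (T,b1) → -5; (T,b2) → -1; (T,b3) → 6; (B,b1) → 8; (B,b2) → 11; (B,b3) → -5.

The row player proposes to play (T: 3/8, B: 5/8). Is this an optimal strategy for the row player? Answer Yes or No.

Against b1 this mix gives (3/8)·(-5) + (5/8)·8 = 25/8.
Against b2 this mix gives (3/8)·(-1) + (5/8)·11 = 13/2.
Against b3 this mix gives (3/8)·6 + (5/8)·(-5) = -7/8.
The column player will play b3, holding the row player to -7/8. Shifting weight toward the row that does better against b3 would raise this floor (the equalizing mix achieves 23/24 against both b3 and b1), so the proposed strategy is not optimal.

No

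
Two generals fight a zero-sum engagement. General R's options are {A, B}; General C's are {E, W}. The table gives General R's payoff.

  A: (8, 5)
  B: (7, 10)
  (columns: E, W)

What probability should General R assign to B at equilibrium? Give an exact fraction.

1/2

Row minima: A → 5, B → 7; maximin = 7.
Column maxima: E → 8, W → 10; minimax = 8.
7 ≠ 8, so there is no saddle point; optimal play is mixed.
Let General R play A with probability p. Expected payoff against E: 8p + 7(1−p) = p + 7; against W: 5p + 10(1−p) = −5p + 10.
Setting these equal: p + 7 = −5p + 10 ⇒ 6p = 3 ⇒ p = 1/2, and the value is (1)·(1/2) + 7 = 15/2.
For General C: with q = P(E), equating A's and B's payoffs gives 3q + 5 = −3q + 10 ⇒ q = 5/6.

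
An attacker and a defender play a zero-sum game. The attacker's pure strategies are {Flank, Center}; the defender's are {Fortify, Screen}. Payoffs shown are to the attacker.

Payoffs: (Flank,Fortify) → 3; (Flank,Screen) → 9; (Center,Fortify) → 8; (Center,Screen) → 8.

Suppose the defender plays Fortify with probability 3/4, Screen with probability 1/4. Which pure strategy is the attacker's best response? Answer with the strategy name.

Center

Expected payoff of Flank: (3/4)·3 + (1/4)·9 = 9/2.
Expected payoff of Center: (3/4)·8 + (1/4)·8 = 8.
The largest is 8, so the attacker's best response is Center.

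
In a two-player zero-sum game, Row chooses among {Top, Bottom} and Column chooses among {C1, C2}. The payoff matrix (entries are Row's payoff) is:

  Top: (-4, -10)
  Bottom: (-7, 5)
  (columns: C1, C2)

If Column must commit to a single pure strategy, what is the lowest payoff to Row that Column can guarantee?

-4

Column maxima: C1 → -4, C2 → 5.
The smallest of these is -4.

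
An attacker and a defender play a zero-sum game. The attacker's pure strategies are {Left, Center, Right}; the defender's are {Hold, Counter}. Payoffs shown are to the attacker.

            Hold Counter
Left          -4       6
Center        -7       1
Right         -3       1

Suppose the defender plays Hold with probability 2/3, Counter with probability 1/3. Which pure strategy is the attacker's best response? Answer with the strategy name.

Expected payoff of Left: (2/3)·(-4) + (1/3)·6 = -2/3.
Expected payoff of Center: (2/3)·(-7) + (1/3)·1 = -13/3.
Expected payoff of Right: (2/3)·(-3) + (1/3)·1 = -5/3.
The largest is -2/3, so the attacker's best response is Left.

Left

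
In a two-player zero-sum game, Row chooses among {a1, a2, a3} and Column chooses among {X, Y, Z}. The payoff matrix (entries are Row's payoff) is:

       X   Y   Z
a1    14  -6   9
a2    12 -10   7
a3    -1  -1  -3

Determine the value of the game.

Row minima: a1 → -6, a2 → -10, a3 → -3; maximin = -3.
Column maxima: X → 14, Y → -1, Z → 9; minimax = -1.
-3 ≠ -1, so there is no saddle point; optimal play is mixed.
a2 is strictly dominated by a1, so Row never plays it.
X is strictly dominated by Z (it gives Row strictly more in every row), so Column never plays it.
On the remaining 2×2 (a1, a3 vs Y, Z):
Let Row play a1 with probability p. Expected payoff against Y: (-6)p + (-1)(1−p) = −5p − 1; against Z: 9p + (-3)(1−p) = 12p − 3.
Setting these equal: −5p − 1 = 12p − 3 ⇒ −17p = -2 ⇒ p = 2/17, and the value is (-5)·(2/17) − 1 = -27/17.
For Column: with q = P(Y), equating a1's and a3's payoffs gives −15q + 9 = 2q − 3 ⇒ q = 12/17.

-27/17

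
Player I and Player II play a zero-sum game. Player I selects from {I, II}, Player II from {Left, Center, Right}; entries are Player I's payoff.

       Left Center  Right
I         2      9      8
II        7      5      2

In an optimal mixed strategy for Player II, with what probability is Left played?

Row minima: I → 2, II → 2; maximin = 2.
Column maxima: Left → 7, Center → 9, Right → 8; minimax = 7.
2 ≠ 7, so there is no saddle point; optimal play is mixed.
Center is strictly dominated by Right (it gives Player I strictly more in every row), so Player II never plays it.
On the remaining 2×2 (I, II vs Left, Right):
Let Player I play I with probability p. Expected payoff against Left: 2p + 7(1−p) = −5p + 7; against Right: 8p + 2(1−p) = 6p + 2.
Setting these equal: −5p + 7 = 6p + 2 ⇒ −11p = -5 ⇒ p = 5/11, and the value is (-5)·(5/11) + 7 = 52/11.
For Player II: with q = P(Left), equating I's and II's payoffs gives −6q + 8 = 5q + 2 ⇒ q = 6/11.

6/11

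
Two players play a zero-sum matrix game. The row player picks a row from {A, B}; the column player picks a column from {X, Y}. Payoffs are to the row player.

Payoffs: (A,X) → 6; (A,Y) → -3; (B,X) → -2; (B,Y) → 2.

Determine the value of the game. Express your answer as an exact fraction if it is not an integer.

6/13

Row minima: A → -3, B → -2; maximin = -2.
Column maxima: X → 6, Y → 2; minimax = 2.
-2 ≠ 2, so there is no saddle point; optimal play is mixed.
Let the row player play A with probability p. Expected payoff against X: 6p + (-2)(1−p) = 8p − 2; against Y: (-3)p + 2(1−p) = −5p + 2.
Setting these equal: 8p − 2 = −5p + 2 ⇒ 13p = 4 ⇒ p = 4/13, and the value is (8)·(4/13) − 2 = 6/13.
For the column player: with q = P(X), equating A's and B's payoffs gives 9q − 3 = −4q + 2 ⇒ q = 5/13.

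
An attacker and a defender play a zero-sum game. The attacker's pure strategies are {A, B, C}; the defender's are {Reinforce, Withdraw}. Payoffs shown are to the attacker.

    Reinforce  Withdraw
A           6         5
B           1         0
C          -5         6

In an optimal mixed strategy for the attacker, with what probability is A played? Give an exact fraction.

Row minima: A → 5, B → 0, C → -5; maximin = 5.
Column maxima: Reinforce → 6, Withdraw → 6; minimax = 6.
5 ≠ 6, so there is no saddle point; optimal play is mixed.
B is strictly dominated by A, so the attacker never plays it.
On the remaining 2×2 (A, C vs Reinforce, Withdraw):
Let the attacker play A with probability p. Expected payoff against Reinforce: 6p + (-5)(1−p) = 11p − 5; against Withdraw: 5p + 6(1−p) = −p + 6.
Setting these equal: 11p − 5 = −p + 6 ⇒ 12p = 11 ⇒ p = 11/12, and the value is (11)·(11/12) − 5 = 61/12.
For the defender: with q = P(Reinforce), equating A's and C's payoffs gives q + 5 = −11q + 6 ⇒ q = 1/12.

11/12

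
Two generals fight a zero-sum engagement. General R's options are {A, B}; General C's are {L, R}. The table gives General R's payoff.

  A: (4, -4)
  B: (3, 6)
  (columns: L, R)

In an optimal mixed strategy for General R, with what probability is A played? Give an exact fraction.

Row minima: A → -4, B → 3; maximin = 3.
Column maxima: L → 4, R → 6; minimax = 4.
3 ≠ 4, so there is no saddle point; optimal play is mixed.
Let General R play A with probability p. Expected payoff against L: 4p + 3(1−p) = p + 3; against R: (-4)p + 6(1−p) = −10p + 6.
Setting these equal: p + 3 = −10p + 6 ⇒ 11p = 3 ⇒ p = 3/11, and the value is (1)·(3/11) + 3 = 36/11.
For General C: with q = P(L), equating A's and B's payoffs gives 8q − 4 = −3q + 6 ⇒ q = 10/11.

3/11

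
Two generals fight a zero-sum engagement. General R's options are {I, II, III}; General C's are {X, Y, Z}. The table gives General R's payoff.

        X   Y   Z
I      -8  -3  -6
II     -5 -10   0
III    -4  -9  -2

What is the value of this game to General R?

Row minima: I → -8, II → -10, III → -9; maximin = -8.
Column maxima: X → -4, Y → -3, Z → 0; minimax = -4.
-8 ≠ -4, so there is no saddle point; optimal play is mixed.
Z is strictly dominated by X (it gives General R strictly more in every row), so General C never plays it.
With Z eliminated, II is strictly dominated by III (III gives General R strictly more in every remaining column), so General R never plays it.
On the remaining 2×2 (I, III vs X, Y):
Let General R play I with probability p. Expected payoff against X: (-8)p + (-4)(1−p) = −4p − 4; against Y: (-3)p + (-9)(1−p) = 6p − 9.
Setting these equal: −4p − 4 = 6p − 9 ⇒ −10p = -5 ⇒ p = 1/2, and the value is (-4)·(1/2) − 4 = -6.
For General C: with q = P(X), equating I's and III's payoffs gives −5q − 3 = 5q − 9 ⇒ q = 3/5.

-6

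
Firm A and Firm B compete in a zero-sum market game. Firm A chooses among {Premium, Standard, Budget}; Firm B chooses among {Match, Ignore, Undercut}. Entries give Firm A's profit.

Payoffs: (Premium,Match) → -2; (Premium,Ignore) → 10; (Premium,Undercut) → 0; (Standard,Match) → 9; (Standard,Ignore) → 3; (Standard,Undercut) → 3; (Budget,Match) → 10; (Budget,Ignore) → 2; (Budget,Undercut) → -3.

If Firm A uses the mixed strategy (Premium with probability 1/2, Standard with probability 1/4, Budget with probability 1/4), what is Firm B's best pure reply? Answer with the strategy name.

Undercut

If Firm B plays Match, Firm A's expected payoff is (1/2)·(-2) + (1/4)·9 + (1/4)·10 = 15/4.
If Firm B plays Ignore, Firm A's expected payoff is (1/2)·10 + (1/4)·3 + (1/4)·2 = 25/4.
If Firm B plays Undercut, Firm A's expected payoff is (1/2)·0 + (1/4)·3 + (1/4)·(-3) = 0.
Firm B minimizes Firm A's payoff; the smallest is 0, so the best response is Undercut.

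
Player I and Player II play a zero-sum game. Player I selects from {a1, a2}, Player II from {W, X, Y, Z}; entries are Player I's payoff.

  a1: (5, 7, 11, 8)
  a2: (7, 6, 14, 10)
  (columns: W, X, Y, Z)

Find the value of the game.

19/3

Row minima: a1 → 5, a2 → 6; maximin = 6.
Column maxima: W → 7, X → 7, Y → 14, Z → 10; minimax = 7.
6 ≠ 7, so there is no saddle point; optimal play is mixed.
Y is strictly dominated by W (it gives Player I strictly more in every row), so Player II never plays it.
Z is strictly dominated by W (it gives Player I strictly more in every row), so Player II never plays it.
On the remaining 2×2 (a1, a2 vs W, X):
Let Player I play a1 with probability p. Expected payoff against W: 5p + 7(1−p) = −2p + 7; against X: 7p + 6(1−p) = p + 6.
Setting these equal: −2p + 7 = p + 6 ⇒ −3p = -1 ⇒ p = 1/3, and the value is (-2)·(1/3) + 7 = 19/3.
For Player II: with q = P(W), equating a1's and a2's payoffs gives −2q + 7 = q + 6 ⇒ q = 1/3.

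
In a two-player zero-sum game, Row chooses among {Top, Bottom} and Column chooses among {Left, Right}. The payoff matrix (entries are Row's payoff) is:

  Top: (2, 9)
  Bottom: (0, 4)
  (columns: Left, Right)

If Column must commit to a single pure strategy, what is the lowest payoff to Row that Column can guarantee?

Column maxima: Left → 2, Right → 9.
The smallest of these is 2.

2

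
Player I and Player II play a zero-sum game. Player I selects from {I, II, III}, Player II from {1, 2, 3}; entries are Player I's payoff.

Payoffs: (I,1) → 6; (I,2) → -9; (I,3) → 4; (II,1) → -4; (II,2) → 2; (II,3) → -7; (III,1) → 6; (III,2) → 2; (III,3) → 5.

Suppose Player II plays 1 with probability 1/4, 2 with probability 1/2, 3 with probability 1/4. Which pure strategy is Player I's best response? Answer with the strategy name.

Expected payoff of I: (1/4)·6 + (1/2)·(-9) + (1/4)·4 = -2.
Expected payoff of II: (1/4)·(-4) + (1/2)·2 + (1/4)·(-7) = -7/4.
Expected payoff of III: (1/4)·6 + (1/2)·2 + (1/4)·5 = 15/4.
The largest is 15/4, so Player I's best response is III.

III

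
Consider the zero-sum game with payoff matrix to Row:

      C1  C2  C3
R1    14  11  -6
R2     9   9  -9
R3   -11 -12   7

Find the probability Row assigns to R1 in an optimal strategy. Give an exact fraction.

Row minima: R1 → -6, R2 → -9, R3 → -12; maximin = -6.
Column maxima: C1 → 14, C2 → 11, C3 → 7; minimax = 7.
-6 ≠ 7, so there is no saddle point; optimal play is mixed.
R2 is strictly dominated by R1, so Row never plays it.
With R2 eliminated, C1 is strictly dominated by C2 (it gives Row strictly more in every remaining row), so Column never plays it.
On the remaining 2×2 (R1, R3 vs C2, C3):
Let Row play R1 with probability p. Expected payoff against C2: 11p + (-12)(1−p) = 23p − 12; against C3: (-6)p + 7(1−p) = −13p + 7.
Setting these equal: 23p − 12 = −13p + 7 ⇒ 36p = 19 ⇒ p = 19/36, and the value is (23)·(19/36) − 12 = 5/36.
For Column: with q = P(C2), equating R1's and R3's payoffs gives 17q − 6 = −19q + 7 ⇒ q = 13/36.

19/36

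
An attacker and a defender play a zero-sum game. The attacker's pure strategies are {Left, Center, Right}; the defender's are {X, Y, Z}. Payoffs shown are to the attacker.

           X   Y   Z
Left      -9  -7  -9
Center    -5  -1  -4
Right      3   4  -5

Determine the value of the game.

Row minima: Left → -9, Center → -5, Right → -5; maximin = -5.
Column maxima: X → 3, Y → 4, Z → -4; minimax = -4.
-5 ≠ -4, so there is no saddle point; optimal play is mixed.
Left is strictly dominated by Center, so the attacker never plays it.
Y is strictly dominated by X (it gives the attacker strictly more in every row), so the defender never plays it.
On the remaining 2×2 (Center, Right vs X, Z):
Let the attacker play Center with probability p. Expected payoff against X: (-5)p + 3(1−p) = −8p + 3; against Z: (-4)p + (-5)(1−p) = p − 5.
Setting these equal: −8p + 3 = p − 5 ⇒ −9p = -8 ⇒ p = 8/9, and the value is (-8)·(8/9) + 3 = -37/9.
For the defender: with q = P(X), equating Center's and Right's payoffs gives −q − 4 = 8q − 5 ⇒ q = 1/9.

-37/9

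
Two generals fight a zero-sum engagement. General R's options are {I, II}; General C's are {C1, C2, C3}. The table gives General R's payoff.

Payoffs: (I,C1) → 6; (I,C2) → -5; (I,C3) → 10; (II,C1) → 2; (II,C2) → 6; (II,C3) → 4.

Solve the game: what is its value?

46/15

Row minima: I → -5, II → 2; maximin = 2.
Column maxima: C1 → 6, C2 → 6, C3 → 10; minimax = 6.
2 ≠ 6, so there is no saddle point; optimal play is mixed.
C3 is strictly dominated by C1 (it gives General R strictly more in every row), so General C never plays it.
On the remaining 2×2 (I, II vs C1, C2):
Let General R play I with probability p. Expected payoff against C1: 6p + 2(1−p) = 4p + 2; against C2: (-5)p + 6(1−p) = −11p + 6.
Setting these equal: 4p + 2 = −11p + 6 ⇒ 15p = 4 ⇒ p = 4/15, and the value is (4)·(4/15) + 2 = 46/15.
For General C: with q = P(C1), equating I's and II's payoffs gives 11q − 5 = −4q + 6 ⇒ q = 11/15.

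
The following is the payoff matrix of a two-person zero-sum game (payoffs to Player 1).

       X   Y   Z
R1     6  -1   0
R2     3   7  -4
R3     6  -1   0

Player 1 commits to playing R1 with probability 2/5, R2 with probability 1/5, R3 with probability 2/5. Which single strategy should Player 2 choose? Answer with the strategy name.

Z

If Player 2 plays X, Player 1's expected payoff is (2/5)·6 + (1/5)·3 + (2/5)·6 = 27/5.
If Player 2 plays Y, Player 1's expected payoff is (2/5)·(-1) + (1/5)·7 + (2/5)·(-1) = 3/5.
If Player 2 plays Z, Player 1's expected payoff is (2/5)·0 + (1/5)·(-4) + (2/5)·0 = -4/5.
Player 2 minimizes Player 1's payoff; the smallest is -4/5, so the best response is Z.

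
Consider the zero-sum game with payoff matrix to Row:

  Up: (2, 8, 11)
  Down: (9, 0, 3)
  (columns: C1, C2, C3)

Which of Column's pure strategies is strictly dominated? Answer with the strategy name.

C3

C2 holds Row's payoff strictly below C3 in every row: 8 < 11, 0 < 3.
So C3 is strictly dominated for Column.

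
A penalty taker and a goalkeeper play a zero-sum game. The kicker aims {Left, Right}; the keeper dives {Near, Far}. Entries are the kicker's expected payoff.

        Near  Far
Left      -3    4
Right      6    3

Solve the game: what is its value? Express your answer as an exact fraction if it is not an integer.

Row minima: Left → -3, Right → 3; maximin = 3.
Column maxima: Near → 6, Far → 4; minimax = 4.
3 ≠ 4, so there is no saddle point; optimal play is mixed.
Let the kicker play Left with probability p. Expected payoff against Near: (-3)p + 6(1−p) = −9p + 6; against Far: 4p + 3(1−p) = p + 3.
Setting these equal: −9p + 6 = p + 3 ⇒ −10p = -3 ⇒ p = 3/10, and the value is (-9)·(3/10) + 6 = 33/10.
For the keeper: with q = P(Near), equating Left's and Right's payoffs gives −7q + 4 = 3q + 3 ⇒ q = 1/10.

33/10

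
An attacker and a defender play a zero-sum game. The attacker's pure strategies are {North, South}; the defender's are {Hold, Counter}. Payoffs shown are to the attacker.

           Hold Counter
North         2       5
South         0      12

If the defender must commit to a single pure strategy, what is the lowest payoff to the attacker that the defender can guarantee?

2

Column maxima: Hold → 2, Counter → 12.
The smallest of these is 2.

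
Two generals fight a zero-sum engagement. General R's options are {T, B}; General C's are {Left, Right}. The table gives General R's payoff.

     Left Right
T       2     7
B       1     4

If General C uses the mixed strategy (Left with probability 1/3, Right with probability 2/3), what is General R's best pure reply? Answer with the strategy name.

T

Expected payoff of T: (1/3)·2 + (2/3)·7 = 16/3.
Expected payoff of B: (1/3)·1 + (2/3)·4 = 3.
The largest is 16/3, so General R's best response is T.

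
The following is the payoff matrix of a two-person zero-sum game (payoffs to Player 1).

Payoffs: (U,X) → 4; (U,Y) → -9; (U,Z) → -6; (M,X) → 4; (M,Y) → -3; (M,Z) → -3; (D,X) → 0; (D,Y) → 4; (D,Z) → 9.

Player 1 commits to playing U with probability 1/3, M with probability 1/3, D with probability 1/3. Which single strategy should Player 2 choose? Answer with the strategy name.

If Player 2 plays X, Player 1's expected payoff is (1/3)·4 + (1/3)·4 + (1/3)·0 = 8/3.
If Player 2 plays Y, Player 1's expected payoff is (1/3)·(-9) + (1/3)·(-3) + (1/3)·4 = -8/3.
If Player 2 plays Z, Player 1's expected payoff is (1/3)·(-6) + (1/3)·(-3) + (1/3)·9 = 0.
Player 2 minimizes Player 1's payoff; the smallest is -8/3, so the best response is Y.

Y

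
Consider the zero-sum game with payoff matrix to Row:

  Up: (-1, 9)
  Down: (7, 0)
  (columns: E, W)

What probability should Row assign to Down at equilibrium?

10/17

Row minima: Up → -1, Down → 0; maximin = 0.
Column maxima: E → 7, W → 9; minimax = 7.
0 ≠ 7, so there is no saddle point; optimal play is mixed.
Let Row play Up with probability p. Expected payoff against E: (-1)p + 7(1−p) = −8p + 7; against W: 9p + 0(1−p) = 9p.
Setting these equal: −8p + 7 = 9p ⇒ −17p = -7 ⇒ p = 7/17, and the value is (-8)·(7/17) + 7 = 63/17.
For Column: with q = P(E), equating Up's and Down's payoffs gives −10q + 9 = 7q ⇒ q = 9/17.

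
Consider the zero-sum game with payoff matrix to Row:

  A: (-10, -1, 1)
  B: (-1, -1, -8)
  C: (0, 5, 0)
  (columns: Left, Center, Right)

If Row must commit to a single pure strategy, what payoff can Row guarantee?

Row minima: A → -10, B → -8, C → 0.
The best of these is 0.

0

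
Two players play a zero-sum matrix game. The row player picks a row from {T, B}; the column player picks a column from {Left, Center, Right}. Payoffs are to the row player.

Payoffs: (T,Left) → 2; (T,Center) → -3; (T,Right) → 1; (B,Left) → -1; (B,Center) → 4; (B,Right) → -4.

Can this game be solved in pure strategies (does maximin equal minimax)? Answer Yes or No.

No

Row minima: T → -3, B → -4; maximin = -3.
Column maxima: Left → 2, Center → 4, Right → 1; minimax = 1.
-3 ≠ 1, so no pure-strategy equilibrium exists.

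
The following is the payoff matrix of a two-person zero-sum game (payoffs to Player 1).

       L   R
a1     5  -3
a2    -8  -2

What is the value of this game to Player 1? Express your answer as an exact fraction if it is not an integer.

-17/7

Row minima: a1 → -3, a2 → -8; maximin = -3.
Column maxima: L → 5, R → -2; minimax = -2.
-3 ≠ -2, so there is no saddle point; optimal play is mixed.
Let Player 1 play a1 with probability p. Expected payoff against L: 5p + (-8)(1−p) = 13p − 8; against R: (-3)p + (-2)(1−p) = −p − 2.
Setting these equal: 13p − 8 = −p − 2 ⇒ 14p = 6 ⇒ p = 3/7, and the value is (13)·(3/7) − 8 = -17/7.
For Player 2: with q = P(L), equating a1's and a2's payoffs gives 8q − 3 = −6q − 2 ⇒ q = 1/14.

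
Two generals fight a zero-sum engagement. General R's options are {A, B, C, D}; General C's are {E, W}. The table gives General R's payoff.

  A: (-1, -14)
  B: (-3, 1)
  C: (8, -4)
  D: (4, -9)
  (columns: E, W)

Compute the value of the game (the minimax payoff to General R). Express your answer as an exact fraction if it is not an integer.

-1/4

Row minima: A → -14, B → -3, C → -4, D → -9; maximin = -3.
Column maxima: E → 8, W → 1; minimax = 1.
-3 ≠ 1, so there is no saddle point; optimal play is mixed.
A is strictly dominated by C, so General R never plays it.
D is strictly dominated by C, so General R never plays it.
On the remaining 2×2 (B, C vs E, W):
Let General R play B with probability p. Expected payoff against E: (-3)p + 8(1−p) = −11p + 8; against W: 1p + (-4)(1−p) = 5p − 4.
Setting these equal: −11p + 8 = 5p − 4 ⇒ −16p = -12 ⇒ p = 3/4, and the value is (-11)·(3/4) + 8 = -1/4.
For General C: with q = P(E), equating B's and C's payoffs gives −4q + 1 = 12q − 4 ⇒ q = 5/16.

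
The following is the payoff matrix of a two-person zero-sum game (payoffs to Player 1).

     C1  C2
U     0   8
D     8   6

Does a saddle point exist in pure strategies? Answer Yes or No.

Row minima: U → 0, D → 6; maximin = 6.
Column maxima: C1 → 8, C2 → 8; minimax = 8.
6 ≠ 8, so no pure-strategy equilibrium exists.

No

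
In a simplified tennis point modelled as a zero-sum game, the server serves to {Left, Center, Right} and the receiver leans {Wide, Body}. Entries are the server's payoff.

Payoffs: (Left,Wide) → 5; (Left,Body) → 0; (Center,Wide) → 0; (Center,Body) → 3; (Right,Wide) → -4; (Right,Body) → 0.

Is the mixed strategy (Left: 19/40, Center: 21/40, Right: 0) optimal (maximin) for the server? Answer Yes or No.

No

Against Wide this mix gives (19/40)·5 + (21/40)·0 = 19/8.
Against Body this mix gives (19/40)·0 + (21/40)·3 = 63/40.
The receiver will play Body, holding the server to 63/40. Shifting weight toward the row that does better against Body would raise this floor (the equalizing mix achieves 15/8 against both Body and Wide), so the proposed strategy is not optimal.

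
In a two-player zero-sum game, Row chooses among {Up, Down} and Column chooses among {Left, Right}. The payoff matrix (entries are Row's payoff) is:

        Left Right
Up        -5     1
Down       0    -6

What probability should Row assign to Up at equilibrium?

Row minima: Up → -5, Down → -6; maximin = -5.
Column maxima: Left → 0, Right → 1; minimax = 0.
-5 ≠ 0, so there is no saddle point; optimal play is mixed.
Let Row play Up with probability p. Expected payoff against Left: (-5)p + 0(1−p) = −5p; against Right: 1p + (-6)(1−p) = 7p − 6.
Setting these equal: −5p = 7p − 6 ⇒ −12p = -6 ⇒ p = 1/2, and the value is (-5)·(1/2) = -5/2.
For Column: with q = P(Left), equating Up's and Down's payoffs gives −6q + 1 = 6q − 6 ⇒ q = 7/12.

1/2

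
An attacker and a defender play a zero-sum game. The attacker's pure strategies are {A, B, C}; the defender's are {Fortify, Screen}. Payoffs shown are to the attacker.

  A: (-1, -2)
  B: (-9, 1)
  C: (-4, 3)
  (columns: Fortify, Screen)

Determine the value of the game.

-11/8

Row minima: A → -2, B → -9, C → -4; maximin = -2.
Column maxima: Fortify → -1, Screen → 3; minimax = -1.
-2 ≠ -1, so there is no saddle point; optimal play is mixed.
B is strictly dominated by C, so the attacker never plays it.
On the remaining 2×2 (A, C vs Fortify, Screen):
Let the attacker play A with probability p. Expected payoff against Fortify: (-1)p + (-4)(1−p) = 3p − 4; against Screen: (-2)p + 3(1−p) = −5p + 3.
Setting these equal: 3p − 4 = −5p + 3 ⇒ 8p = 7 ⇒ p = 7/8, and the value is (3)·(7/8) − 4 = -11/8.
For the defender: with q = P(Fortify), equating A's and C's payoffs gives q − 2 = −7q + 3 ⇒ q = 5/8.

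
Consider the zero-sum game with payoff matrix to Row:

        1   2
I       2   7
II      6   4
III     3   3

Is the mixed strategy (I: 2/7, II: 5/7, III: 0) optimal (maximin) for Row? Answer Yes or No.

Against 1 this mix gives (2/7)·2 + (5/7)·6 = 34/7.
Against 2 this mix gives (2/7)·7 + (5/7)·4 = 34/7.
All of Column's active replies (1, 2) yield 34/7, and no column does worse for Row. The mix makes Column indifferent and guarantees 34/7, so it is optimal.

Yes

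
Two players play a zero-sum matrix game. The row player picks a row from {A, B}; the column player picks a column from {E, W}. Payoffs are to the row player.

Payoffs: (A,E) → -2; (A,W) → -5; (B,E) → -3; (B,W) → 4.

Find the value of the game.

-23/10

Row minima: A → -5, B → -3; maximin = -3.
Column maxima: E → -2, W → 4; minimax = -2.
-3 ≠ -2, so there is no saddle point; optimal play is mixed.
Let the row player play A with probability p. Expected payoff against E: (-2)p + (-3)(1−p) = p − 3; against W: (-5)p + 4(1−p) = −9p + 4.
Setting these equal: p − 3 = −9p + 4 ⇒ 10p = 7 ⇒ p = 7/10, and the value is (1)·(7/10) − 3 = -23/10.
For the column player: with q = P(E), equating A's and B's payoffs gives 3q − 5 = −7q + 4 ⇒ q = 9/10.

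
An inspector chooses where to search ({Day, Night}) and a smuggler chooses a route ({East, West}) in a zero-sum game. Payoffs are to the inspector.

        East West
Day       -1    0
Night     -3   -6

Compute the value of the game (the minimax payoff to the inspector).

Row minima: Day → -1, Night → -6; maximin = -1.
Column maxima: East → -1, West → 0; minimax = -1.
Since maximin = minimax = -1, there is a saddle point and the value is -1.

-1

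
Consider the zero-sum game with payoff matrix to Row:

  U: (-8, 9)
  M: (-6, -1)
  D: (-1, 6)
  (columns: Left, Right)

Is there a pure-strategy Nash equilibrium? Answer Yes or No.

Yes

Row minima: U → -8, M → -6, D → -1; maximin = -1.
Column maxima: Left → -1, Right → 9; minimax = -1.
maximin = minimax = -1, so a saddle point exists.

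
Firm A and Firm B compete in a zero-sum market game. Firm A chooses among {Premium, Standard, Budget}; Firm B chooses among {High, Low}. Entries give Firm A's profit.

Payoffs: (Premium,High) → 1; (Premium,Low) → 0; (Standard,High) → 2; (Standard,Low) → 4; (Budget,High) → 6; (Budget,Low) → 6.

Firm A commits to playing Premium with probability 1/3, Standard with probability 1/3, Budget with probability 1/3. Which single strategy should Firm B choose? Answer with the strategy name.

If Firm B plays High, Firm A's expected payoff is (1/3)·1 + (1/3)·2 + (1/3)·6 = 3.
If Firm B plays Low, Firm A's expected payoff is (1/3)·0 + (1/3)·4 + (1/3)·6 = 10/3.
Firm B minimizes Firm A's payoff; the smallest is 3, so the best response is High.

High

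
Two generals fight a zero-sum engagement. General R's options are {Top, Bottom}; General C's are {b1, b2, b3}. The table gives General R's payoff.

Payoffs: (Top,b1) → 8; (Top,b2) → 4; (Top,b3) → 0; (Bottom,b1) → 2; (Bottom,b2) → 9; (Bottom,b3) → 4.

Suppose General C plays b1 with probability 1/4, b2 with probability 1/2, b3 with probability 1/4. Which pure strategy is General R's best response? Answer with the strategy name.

Bottom

Expected payoff of Top: (1/4)·8 + (1/2)·4 + (1/4)·0 = 4.
Expected payoff of Bottom: (1/4)·2 + (1/2)·9 + (1/4)·4 = 6.
The largest is 6, so General R's best response is Bottom.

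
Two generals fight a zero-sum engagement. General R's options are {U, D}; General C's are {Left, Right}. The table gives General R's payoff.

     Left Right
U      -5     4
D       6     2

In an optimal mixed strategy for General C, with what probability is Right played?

11/13

Row minima: U → -5, D → 2; maximin = 2.
Column maxima: Left → 6, Right → 4; minimax = 4.
2 ≠ 4, so there is no saddle point; optimal play is mixed.
Let General R play U with probability p. Expected payoff against Left: (-5)p + 6(1−p) = −11p + 6; against Right: 4p + 2(1−p) = 2p + 2.
Setting these equal: −11p + 6 = 2p + 2 ⇒ −13p = -4 ⇒ p = 4/13, and the value is (-11)·(4/13) + 6 = 34/13.
For General C: with q = P(Left), equating U's and D's payoffs gives −9q + 4 = 4q + 2 ⇒ q = 2/13.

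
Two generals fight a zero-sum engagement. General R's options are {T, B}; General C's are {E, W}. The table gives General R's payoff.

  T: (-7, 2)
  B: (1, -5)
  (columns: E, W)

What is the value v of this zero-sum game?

-11/5

Row minima: T → -7, B → -5; maximin = -5.
Column maxima: E → 1, W → 2; minimax = 1.
-5 ≠ 1, so there is no saddle point; optimal play is mixed.
Let General R play T with probability p. Expected payoff against E: (-7)p + 1(1−p) = −8p + 1; against W: 2p + (-5)(1−p) = 7p − 5.
Setting these equal: −8p + 1 = 7p − 5 ⇒ −15p = -6 ⇒ p = 2/5, and the value is (-8)·(2/5) + 1 = -11/5.
For General C: with q = P(E), equating T's and B's payoffs gives −9q + 2 = 6q − 5 ⇒ q = 7/15.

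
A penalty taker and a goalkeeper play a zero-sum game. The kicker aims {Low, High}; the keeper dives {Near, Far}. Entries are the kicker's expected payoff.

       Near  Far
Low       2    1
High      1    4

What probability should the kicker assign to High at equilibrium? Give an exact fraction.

Row minima: Low → 1, High → 1; maximin = 1.
Column maxima: Near → 2, Far → 4; minimax = 2.
1 ≠ 2, so there is no saddle point; optimal play is mixed.
Let the kicker play Low with probability p. Expected payoff against Near: 2p + 1(1−p) = p + 1; against Far: 1p + 4(1−p) = −3p + 4.
Setting these equal: p + 1 = −3p + 4 ⇒ 4p = 3 ⇒ p = 3/4, and the value is (1)·(3/4) + 1 = 7/4.
For the keeper: with q = P(Near), equating Low's and High's payoffs gives q + 1 = −3q + 4 ⇒ q = 3/4.

1/4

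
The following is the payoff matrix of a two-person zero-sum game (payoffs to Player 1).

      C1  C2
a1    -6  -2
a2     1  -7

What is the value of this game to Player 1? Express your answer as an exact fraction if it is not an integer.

Row minima: a1 → -6, a2 → -7; maximin = -6.
Column maxima: C1 → 1, C2 → -2; minimax = -2.
-6 ≠ -2, so there is no saddle point; optimal play is mixed.
Let Player 1 play a1 with probability p. Expected payoff against C1: (-6)p + 1(1−p) = −7p + 1; against C2: (-2)p + (-7)(1−p) = 5p − 7.
Setting these equal: −7p + 1 = 5p − 7 ⇒ −12p = -8 ⇒ p = 2/3, and the value is (-7)·(2/3) + 1 = -11/3.
For Player 2: with q = P(C1), equating a1's and a2's payoffs gives −4q − 2 = 8q − 7 ⇒ q = 5/12.

-11/3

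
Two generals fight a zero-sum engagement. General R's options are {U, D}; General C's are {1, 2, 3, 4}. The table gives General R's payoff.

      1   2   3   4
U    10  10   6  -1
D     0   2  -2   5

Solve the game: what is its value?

2

Row minima: U → -1, D → -2; maximin = -1.
Column maxima: 1 → 10, 2 → 10, 3 → 6, 4 → 5; minimax = 5.
-1 ≠ 5, so there is no saddle point; optimal play is mixed.
1 is strictly dominated by 3 (it gives General R strictly more in every row), so General C never plays it.
2 is strictly dominated by 3 (it gives General R strictly more in every row), so General C never plays it.
On the remaining 2×2 (U, D vs 3, 4):
Let General R play U with probability p. Expected payoff against 3: 6p + (-2)(1−p) = 8p − 2; against 4: (-1)p + 5(1−p) = −6p + 5.
Setting these equal: 8p − 2 = −6p + 5 ⇒ 14p = 7 ⇒ p = 1/2, and the value is (8)·(1/2) − 2 = 2.
For General C: with q = P(3), equating U's and D's payoffs gives 7q − 1 = −7q + 5 ⇒ q = 3/7.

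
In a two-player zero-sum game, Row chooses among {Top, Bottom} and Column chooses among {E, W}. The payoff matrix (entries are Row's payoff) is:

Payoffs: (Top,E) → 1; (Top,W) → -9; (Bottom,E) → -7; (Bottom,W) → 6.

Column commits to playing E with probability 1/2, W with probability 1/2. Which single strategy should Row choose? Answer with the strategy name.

Expected payoff of Top: (1/2)·1 + (1/2)·(-9) = -4.
Expected payoff of Bottom: (1/2)·(-7) + (1/2)·6 = -1/2.
The largest is -1/2, so Row's best response is Bottom.

Bottom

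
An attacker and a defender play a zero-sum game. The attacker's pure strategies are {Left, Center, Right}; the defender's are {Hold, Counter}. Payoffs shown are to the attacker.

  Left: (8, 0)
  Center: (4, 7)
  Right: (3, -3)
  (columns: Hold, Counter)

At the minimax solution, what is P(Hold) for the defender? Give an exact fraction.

Row minima: Left → 0, Center → 4, Right → -3; maximin = 4.
Column maxima: Hold → 8, Counter → 7; minimax = 7.
4 ≠ 7, so there is no saddle point; optimal play is mixed.
Right is strictly dominated by Left, so the attacker never plays it.
On the remaining 2×2 (Left, Center vs Hold, Counter):
Let the attacker play Left with probability p. Expected payoff against Hold: 8p + 4(1−p) = 4p + 4; against Counter: 0p + 7(1−p) = −7p + 7.
Setting these equal: 4p + 4 = −7p + 7 ⇒ 11p = 3 ⇒ p = 3/11, and the value is (4)·(3/11) + 4 = 56/11.
For the defender: with q = P(Hold), equating Left's and Center's payoffs gives 8q = −3q + 7 ⇒ q = 7/11.

7/11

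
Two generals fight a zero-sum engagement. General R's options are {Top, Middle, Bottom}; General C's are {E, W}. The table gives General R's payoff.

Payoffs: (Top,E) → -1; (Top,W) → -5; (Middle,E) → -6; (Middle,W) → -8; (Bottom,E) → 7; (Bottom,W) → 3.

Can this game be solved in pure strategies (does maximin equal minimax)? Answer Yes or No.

Row minima: Top → -5, Middle → -8, Bottom → 3; maximin = 3.
Column maxima: E → 7, W → 3; minimax = 3.
maximin = minimax = 3, so a saddle point exists.

Yes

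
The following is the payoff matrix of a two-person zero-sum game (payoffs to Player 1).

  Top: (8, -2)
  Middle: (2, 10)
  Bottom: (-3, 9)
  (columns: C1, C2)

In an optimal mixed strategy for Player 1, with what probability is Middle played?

Row minima: Top → -2, Middle → 2, Bottom → -3; maximin = 2.
Column maxima: C1 → 8, C2 → 10; minimax = 8.
2 ≠ 8, so there is no saddle point; optimal play is mixed.
Bottom is strictly dominated by Middle, so Player 1 never plays it.
On the remaining 2×2 (Top, Middle vs C1, C2):
Let Player 1 play Top with probability p. Expected payoff against C1: 8p + 2(1−p) = 6p + 2; against C2: (-2)p + 10(1−p) = −12p + 10.
Setting these equal: 6p + 2 = −12p + 10 ⇒ 18p = 8 ⇒ p = 4/9, and the value is (6)·(4/9) + 2 = 14/3.
For Player 2: with q = P(C1), equating Top's and Middle's payoffs gives 10q − 2 = −8q + 10 ⇒ q = 2/3.

5/9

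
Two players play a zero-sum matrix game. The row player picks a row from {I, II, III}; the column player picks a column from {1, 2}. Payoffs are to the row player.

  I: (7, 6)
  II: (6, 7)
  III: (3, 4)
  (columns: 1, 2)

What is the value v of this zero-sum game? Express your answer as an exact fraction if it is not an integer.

13/2

Row minima: I → 6, II → 6, III → 3; maximin = 6.
Column maxima: 1 → 7, 2 → 7; minimax = 7.
6 ≠ 7, so there is no saddle point; optimal play is mixed.
III is strictly dominated by I, so the row player never plays it.
On the remaining 2×2 (I, II vs 1, 2):
Let the row player play I with probability p. Expected payoff against 1: 7p + 6(1−p) = p + 6; against 2: 6p + 7(1−p) = −p + 7.
Setting these equal: p + 6 = −p + 7 ⇒ 2p = 1 ⇒ p = 1/2, and the value is (1)·(1/2) + 6 = 13/2.
For the column player: with q = P(1), equating I's and II's payoffs gives q + 6 = −q + 7 ⇒ q = 1/2.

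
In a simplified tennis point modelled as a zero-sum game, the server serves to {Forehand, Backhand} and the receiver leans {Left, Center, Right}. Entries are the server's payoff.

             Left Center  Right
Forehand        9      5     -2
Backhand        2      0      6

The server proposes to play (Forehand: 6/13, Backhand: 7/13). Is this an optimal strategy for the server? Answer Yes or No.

Yes

Against Left this mix gives (6/13)·9 + (7/13)·2 = 68/13.
Against Center this mix gives (6/13)·5 + (7/13)·0 = 30/13.
Against Right this mix gives (6/13)·(-2) + (7/13)·6 = 30/13.
All of the receiver's active replies (Center, Right) yield 30/13, and no column does worse for the server. The mix makes the receiver indifferent and guarantees 30/13, so it is optimal.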